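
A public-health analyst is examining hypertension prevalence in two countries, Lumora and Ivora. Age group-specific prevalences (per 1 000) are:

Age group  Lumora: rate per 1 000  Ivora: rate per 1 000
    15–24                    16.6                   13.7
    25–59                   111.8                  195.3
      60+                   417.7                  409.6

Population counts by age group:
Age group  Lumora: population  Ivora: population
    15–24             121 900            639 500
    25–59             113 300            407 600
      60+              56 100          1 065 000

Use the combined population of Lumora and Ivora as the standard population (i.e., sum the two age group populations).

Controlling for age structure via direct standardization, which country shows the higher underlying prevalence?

Combined standard total = 2 403 400; weights = 0.3168, 0.2167, 0.4665.
Lumora: 0.3168×16.6 + 0.2167×111.8 + 0.4665×417.7 = 224.3319 per 1 000.
Ivora: 0.3168×13.7 + 0.2167×195.3 + 0.4665×409.6 = 237.7322 per 1 000.

Ivora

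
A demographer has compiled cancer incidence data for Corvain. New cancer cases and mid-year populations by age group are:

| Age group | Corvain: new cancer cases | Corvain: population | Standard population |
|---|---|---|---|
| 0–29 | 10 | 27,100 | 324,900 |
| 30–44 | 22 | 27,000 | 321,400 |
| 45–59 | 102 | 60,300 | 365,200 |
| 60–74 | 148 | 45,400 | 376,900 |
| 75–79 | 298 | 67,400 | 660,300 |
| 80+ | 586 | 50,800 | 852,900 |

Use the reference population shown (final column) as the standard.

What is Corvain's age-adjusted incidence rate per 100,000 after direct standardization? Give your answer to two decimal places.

Age-specific rates per 100,000 for Corvain: 36.90, 81.48, 169.15, 325.99, 442.14, 1153.54.
Standard total = 2,901,600; weights = 0.1120, 0.1108, 0.1259, 0.1299, 0.2276, 0.2939.
Standardized rate: 0.1120×36.90 + 0.1108×81.48 + 0.1259×169.15 + 0.1299×325.99 + 0.2276×442.14 + 0.2939×1153.54 = 516.4799 per 100,000.

516.48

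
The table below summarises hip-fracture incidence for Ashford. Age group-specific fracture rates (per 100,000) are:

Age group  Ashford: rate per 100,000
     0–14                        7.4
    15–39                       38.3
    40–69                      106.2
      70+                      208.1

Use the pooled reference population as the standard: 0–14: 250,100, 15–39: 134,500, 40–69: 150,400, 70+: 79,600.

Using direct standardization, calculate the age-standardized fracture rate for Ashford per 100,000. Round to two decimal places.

64.33

Standard total = 614,600; weights = 0.4069, 0.2188, 0.2447, 0.1295.
Standardized rate: 0.4069×7.4 + 0.2188×38.3 + 0.2447×106.2 + 0.1295×208.1 = 64.3334 per 100,000.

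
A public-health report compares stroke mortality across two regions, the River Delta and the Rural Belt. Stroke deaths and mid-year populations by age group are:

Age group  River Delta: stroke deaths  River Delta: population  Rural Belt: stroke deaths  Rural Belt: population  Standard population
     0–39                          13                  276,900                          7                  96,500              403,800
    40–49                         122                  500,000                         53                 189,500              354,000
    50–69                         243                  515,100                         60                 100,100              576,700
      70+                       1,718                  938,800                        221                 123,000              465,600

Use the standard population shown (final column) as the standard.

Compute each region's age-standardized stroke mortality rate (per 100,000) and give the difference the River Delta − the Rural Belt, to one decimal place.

Age-specific rates per 100,000 for the River Delta: 4.69, 24.40, 47.18, 183.00.
For the Rural Belt: 7.25, 27.97, 59.94, 179.67.
Standard total = 1,800,100; weights = 0.2243, 0.1967, 0.3204, 0.2587.
The River Delta: 0.2243×4.69 + 0.1967×24.40 + 0.3204×47.18 + 0.2587×183.00 = 68.2984 per 100,000.
The Rural Belt: 0.2243×7.25 + 0.1967×27.97 + 0.3204×59.94 + 0.2587×179.67 = 72.8037 per 100,000.
Difference = 68.2984 − 72.8037 = -4.5053.

-4.5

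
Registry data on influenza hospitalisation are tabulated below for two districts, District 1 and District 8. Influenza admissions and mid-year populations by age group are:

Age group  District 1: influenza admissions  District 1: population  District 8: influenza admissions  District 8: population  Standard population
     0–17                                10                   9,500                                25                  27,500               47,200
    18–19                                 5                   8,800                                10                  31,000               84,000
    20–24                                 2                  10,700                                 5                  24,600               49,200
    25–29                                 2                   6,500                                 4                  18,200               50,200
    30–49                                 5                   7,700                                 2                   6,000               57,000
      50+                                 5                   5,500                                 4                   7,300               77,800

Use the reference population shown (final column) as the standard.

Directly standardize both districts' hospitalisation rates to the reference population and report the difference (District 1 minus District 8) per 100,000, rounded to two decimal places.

21.11

Age-specific rates per 100,000 for District 1: 105.26, 56.82, 18.69, 30.77, 64.94, 90.91.
For District 8: 90.91, 32.26, 20.33, 21.98, 33.33, 54.79.
Standard total = 365,400; weights = 0.1292, 0.2299, 0.1346, 0.1374, 0.1560, 0.2129.
District 1: 0.1292×105.26 + 0.2299×56.82 + 0.1346×18.69 + 0.1374×30.77 + 0.1560×64.94 + 0.2129×90.91 = 62.8884 per 100,000.
District 8: 0.1292×90.91 + 0.2299×32.26 + 0.1346×20.33 + 0.1374×21.98 + 0.1560×33.33 + 0.2129×54.79 = 41.7813 per 100,000.
Difference = 62.8884 − 41.7813 = 21.1071.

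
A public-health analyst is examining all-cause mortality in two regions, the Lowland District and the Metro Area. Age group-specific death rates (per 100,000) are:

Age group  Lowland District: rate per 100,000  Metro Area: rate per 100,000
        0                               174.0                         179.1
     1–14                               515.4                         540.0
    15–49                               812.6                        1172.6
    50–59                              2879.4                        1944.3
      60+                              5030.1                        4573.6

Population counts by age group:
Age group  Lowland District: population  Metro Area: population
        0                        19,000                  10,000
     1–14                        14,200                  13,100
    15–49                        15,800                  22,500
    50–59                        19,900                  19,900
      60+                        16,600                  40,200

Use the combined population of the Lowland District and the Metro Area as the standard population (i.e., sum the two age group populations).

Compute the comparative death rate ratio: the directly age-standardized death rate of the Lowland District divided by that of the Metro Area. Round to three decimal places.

Combined standard total = 191,200; weights = 0.1517, 0.1428, 0.2003, 0.2082, 0.2971.
The Lowland District: 0.1517×174.0 + 0.1428×515.4 + 0.2003×812.6 + 0.2082×2879.4 + 0.2971×5030.1 = 2356.4268 per 100,000.
The Metro Area: 0.1517×179.1 + 0.1428×540.0 + 0.2003×1172.6 + 0.2082×1944.3 + 0.2971×4573.6 = 2102.5633 per 100,000.
Ratio = 2356.4268 ÷ 2102.5633 = 1.12074.

1.121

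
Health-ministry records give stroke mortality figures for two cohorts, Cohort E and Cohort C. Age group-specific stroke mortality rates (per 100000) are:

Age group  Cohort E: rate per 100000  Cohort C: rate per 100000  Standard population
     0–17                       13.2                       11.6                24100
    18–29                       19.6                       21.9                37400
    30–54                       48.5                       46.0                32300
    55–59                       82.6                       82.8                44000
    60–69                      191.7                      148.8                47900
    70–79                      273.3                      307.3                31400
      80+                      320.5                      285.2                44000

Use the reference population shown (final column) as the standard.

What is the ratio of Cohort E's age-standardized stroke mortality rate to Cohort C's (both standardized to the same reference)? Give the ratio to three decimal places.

1.072

Standard total = 261100; weights = 0.0923, 0.1432, 0.1237, 0.1685, 0.1835, 0.1203, 0.1685.
Cohort E: 0.0923×13.2 + 0.1432×19.6 + 0.1237×48.5 + 0.1685×82.6 + 0.1835×191.7 + 0.1203×273.3 + 0.1685×320.5 = 145.9907 per 100000.
Cohort C: 0.0923×11.6 + 0.1432×21.9 + 0.1237×46.0 + 0.1685×82.8 + 0.1835×148.8 + 0.1203×307.3 + 0.1685×285.2 = 136.1668 per 100000.
Ratio = 145.9907 ÷ 136.1668 = 1.07215.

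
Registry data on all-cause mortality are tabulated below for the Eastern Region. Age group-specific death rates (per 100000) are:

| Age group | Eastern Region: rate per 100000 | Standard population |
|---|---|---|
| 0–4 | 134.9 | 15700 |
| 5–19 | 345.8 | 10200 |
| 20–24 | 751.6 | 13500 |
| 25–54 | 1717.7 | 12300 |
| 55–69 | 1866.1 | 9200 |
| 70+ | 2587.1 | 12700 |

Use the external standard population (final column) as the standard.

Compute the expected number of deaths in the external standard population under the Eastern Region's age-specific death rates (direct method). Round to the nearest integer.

869

Expected deaths = Σ (standard pop × age-specific rate ÷ 100000)
= 15700×134.9/100000 + 10200×345.8/100000 + 13500×751.6/100000 + 12300×1717.7/100000 + 9200×1866.1/100000 + 12700×2587.1/100000
= 21.18 + 35.27 + 101.47 + 211.28 + 171.68 + 328.56 = 869.44.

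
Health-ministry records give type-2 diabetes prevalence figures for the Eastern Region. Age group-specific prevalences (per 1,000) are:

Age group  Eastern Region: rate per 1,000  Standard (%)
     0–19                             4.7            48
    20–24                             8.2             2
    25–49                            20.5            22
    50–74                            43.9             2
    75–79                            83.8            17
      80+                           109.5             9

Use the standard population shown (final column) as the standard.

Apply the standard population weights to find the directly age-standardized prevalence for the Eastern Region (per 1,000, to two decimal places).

31.91

Standard weights: 0.48, 0.02, 0.22, 0.02, 0.17, 0.09.
Standardized rate: 0.4800×4.7 + 0.0200×8.2 + 0.2200×20.5 + 0.0200×43.9 + 0.1700×83.8 + 0.0900×109.5 = 31.9090 per 1,000.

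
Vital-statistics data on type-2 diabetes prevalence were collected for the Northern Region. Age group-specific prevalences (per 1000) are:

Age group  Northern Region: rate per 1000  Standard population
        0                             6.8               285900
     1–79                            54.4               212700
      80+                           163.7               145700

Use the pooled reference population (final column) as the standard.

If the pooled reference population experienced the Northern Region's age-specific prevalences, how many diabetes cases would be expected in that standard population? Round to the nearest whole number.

37366

Expected diabetes cases = Σ (standard pop × age-specific rate ÷ 1000)
= 285900×6.8/1000 + 212700×54.4/1000 + 145700×163.7/1000
= 1944.12 + 11570.88 + 23851.09 = 37366.09.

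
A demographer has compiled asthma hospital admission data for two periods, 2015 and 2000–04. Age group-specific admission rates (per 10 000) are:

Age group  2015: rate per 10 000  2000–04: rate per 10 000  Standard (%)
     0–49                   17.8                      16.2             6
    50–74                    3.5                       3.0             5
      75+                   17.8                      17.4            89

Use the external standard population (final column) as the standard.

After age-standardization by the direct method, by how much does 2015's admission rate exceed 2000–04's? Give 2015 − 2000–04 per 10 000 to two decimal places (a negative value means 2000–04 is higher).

Standard weights: 0.06, 0.05, 0.89.
2015: 0.0600×17.8 + 0.0500×3.5 + 0.8900×17.8 = 17.0850 per 10 000.
2000–04: 0.0600×16.2 + 0.0500×3.0 + 0.8900×17.4 = 16.6080 per 10 000.
Difference = 17.0850 − 16.6080 = 0.4770.

0.48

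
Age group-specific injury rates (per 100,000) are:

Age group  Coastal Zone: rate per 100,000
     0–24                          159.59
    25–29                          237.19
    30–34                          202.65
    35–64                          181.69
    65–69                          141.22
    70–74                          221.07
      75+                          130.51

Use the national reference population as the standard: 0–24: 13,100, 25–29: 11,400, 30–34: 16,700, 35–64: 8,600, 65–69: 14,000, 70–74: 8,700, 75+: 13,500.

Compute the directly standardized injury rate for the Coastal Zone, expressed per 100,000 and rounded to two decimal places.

Standard total = 86,000; weights = 0.1523, 0.1326, 0.1942, 0.1000, 0.1628, 0.1012, 0.1570.
Standardized rate: 0.1523×159.59 + 0.1326×237.19 + 0.1942×202.65 + 0.1000×181.69 + 0.1628×141.22 + 0.1012×221.07 + 0.1570×130.51 = 179.1123 per 100,000.

179.11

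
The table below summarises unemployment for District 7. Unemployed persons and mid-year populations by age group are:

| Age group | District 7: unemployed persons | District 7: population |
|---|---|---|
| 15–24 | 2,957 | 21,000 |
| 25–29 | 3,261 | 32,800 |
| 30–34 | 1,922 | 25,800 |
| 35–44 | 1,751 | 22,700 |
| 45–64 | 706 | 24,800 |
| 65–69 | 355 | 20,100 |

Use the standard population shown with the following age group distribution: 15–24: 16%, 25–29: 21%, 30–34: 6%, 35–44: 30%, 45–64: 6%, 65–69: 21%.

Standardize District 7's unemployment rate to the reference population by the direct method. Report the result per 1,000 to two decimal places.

76.44

Age-specific rates per 1,000 for District 7: 140.810, 99.421, 74.496, 77.137, 28.468, 17.662.
Standard weights: 0.16, 0.21, 0.06, 0.30, 0.06, 0.21.
Standardized rate: 0.1600×140.810 + 0.2100×99.421 + 0.0600×74.496 + 0.3000×77.137 + 0.0600×28.468 + 0.2100×17.662 = 76.4356 per 1,000.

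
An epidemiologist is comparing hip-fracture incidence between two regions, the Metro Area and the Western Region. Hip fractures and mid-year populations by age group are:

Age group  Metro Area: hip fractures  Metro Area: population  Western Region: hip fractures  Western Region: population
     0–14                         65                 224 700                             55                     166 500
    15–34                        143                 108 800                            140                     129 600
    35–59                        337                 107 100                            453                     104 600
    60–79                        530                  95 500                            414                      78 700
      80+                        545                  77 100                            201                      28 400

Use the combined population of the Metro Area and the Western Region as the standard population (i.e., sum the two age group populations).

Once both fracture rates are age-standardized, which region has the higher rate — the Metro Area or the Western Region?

Western Region

Age-specific rates per 100 000 for the Metro Area: 28.93, 131.43, 314.66, 554.97, 706.87.
For the Western Region: 33.03, 108.02, 433.08, 526.05, 707.75.
Combined standard total = 1 121 000; weights = 0.3490, 0.2127, 0.1888, 0.1554, 0.0941.
The Metro Area: 0.3490×28.93 + 0.2127×131.43 + 0.1888×314.66 + 0.1554×554.97 + 0.0941×706.87 = 250.2366 per 100 000.
The Western Region: 0.3490×33.03 + 0.2127×108.02 + 0.1888×433.08 + 0.1554×526.05 + 0.0941×707.75 = 264.6415 per 100 000.
The crude rates (264.19 vs 248.72) would put the Metro Area higher, but that reflects its age composition; once standardized to a common age structure, the Western Region has the higher underlying rate.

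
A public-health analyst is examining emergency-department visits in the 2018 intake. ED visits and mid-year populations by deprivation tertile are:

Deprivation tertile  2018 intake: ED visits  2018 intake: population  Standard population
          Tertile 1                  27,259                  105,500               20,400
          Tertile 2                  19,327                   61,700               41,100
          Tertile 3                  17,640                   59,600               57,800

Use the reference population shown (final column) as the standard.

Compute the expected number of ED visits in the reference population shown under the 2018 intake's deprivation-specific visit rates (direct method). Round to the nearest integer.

Deprivation-specific rates per 1,000 for the 2018 intake: 258.379, 313.241, 295.973.
Expected ED visits = Σ (standard pop × deprivation-specific rate ÷ 1,000)
= 20,400×258.379/1,000 + 41,100×313.241/1,000 + 57,800×295.973/1,000
= 5270.93 + 12874.23 + 17107.25 = 35252.41.

35252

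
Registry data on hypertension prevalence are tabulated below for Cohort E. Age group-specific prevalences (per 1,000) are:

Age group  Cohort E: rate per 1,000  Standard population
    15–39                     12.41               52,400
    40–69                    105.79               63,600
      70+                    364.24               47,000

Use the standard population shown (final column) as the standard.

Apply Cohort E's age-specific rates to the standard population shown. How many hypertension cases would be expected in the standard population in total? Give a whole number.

24498

Expected hypertension cases = Σ (standard pop × age-specific rate ÷ 1,000)
= 52,400×12.41/1,000 + 63,600×105.79/1,000 + 47,000×364.24/1,000
= 650.28 + 6728.24 + 17119.28 = 24497.81.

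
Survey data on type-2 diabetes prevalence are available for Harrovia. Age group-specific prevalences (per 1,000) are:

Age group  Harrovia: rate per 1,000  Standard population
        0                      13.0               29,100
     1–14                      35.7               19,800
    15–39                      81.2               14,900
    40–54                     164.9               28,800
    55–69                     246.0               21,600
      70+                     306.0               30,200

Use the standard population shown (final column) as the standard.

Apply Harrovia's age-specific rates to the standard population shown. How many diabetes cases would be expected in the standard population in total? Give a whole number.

Expected diabetes cases = Σ (standard pop × age-specific rate ÷ 1,000)
= 29,100×13.0/1,000 + 19,800×35.7/1,000 + 14,900×81.2/1,000 + 28,800×164.9/1,000 + 21,600×246.0/1,000 + 30,200×306.0/1,000
= 378.30 + 706.86 + 1209.88 + 4749.12 + 5313.60 + 9241.20 = 21598.96.

21599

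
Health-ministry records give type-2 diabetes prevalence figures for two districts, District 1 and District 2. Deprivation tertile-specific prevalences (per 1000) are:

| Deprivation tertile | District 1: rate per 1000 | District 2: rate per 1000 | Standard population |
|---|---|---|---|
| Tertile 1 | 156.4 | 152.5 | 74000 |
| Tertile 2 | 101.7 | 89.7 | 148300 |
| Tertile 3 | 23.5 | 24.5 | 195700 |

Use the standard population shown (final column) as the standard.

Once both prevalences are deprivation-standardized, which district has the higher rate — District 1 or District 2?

District 1

Standard total = 418000; weights = 0.1770, 0.3548, 0.4682.
District 1: 0.1770×156.4 + 0.3548×101.7 + 0.4682×23.5 = 74.7719 per 1000.
District 2: 0.1770×152.5 + 0.3548×89.7 + 0.4682×24.5 = 70.2922 per 1000.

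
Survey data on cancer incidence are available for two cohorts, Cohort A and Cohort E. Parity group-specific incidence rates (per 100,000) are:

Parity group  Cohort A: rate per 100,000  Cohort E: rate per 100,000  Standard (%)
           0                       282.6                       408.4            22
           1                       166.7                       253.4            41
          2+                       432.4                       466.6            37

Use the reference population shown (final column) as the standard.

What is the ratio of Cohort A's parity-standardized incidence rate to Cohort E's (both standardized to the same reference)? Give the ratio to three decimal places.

0.793

Standard weights: 0.22, 0.41, 0.37.
Cohort A: 0.2200×282.6 + 0.4100×166.7 + 0.3700×432.4 = 290.5070 per 100,000.
Cohort E: 0.2200×408.4 + 0.4100×253.4 + 0.3700×466.6 = 366.3840 per 100,000.
Ratio = 290.5070 ÷ 366.3840 = 0.79290.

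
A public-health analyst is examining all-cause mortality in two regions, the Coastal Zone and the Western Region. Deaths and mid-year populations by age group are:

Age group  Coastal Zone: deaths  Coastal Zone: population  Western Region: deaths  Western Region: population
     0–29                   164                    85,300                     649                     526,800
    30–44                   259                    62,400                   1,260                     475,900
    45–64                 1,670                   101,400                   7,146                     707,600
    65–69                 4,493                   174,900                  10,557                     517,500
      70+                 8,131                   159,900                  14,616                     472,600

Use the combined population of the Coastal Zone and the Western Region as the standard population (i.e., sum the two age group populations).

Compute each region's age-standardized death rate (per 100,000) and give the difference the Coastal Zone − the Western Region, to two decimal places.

689.63

Age-specific rates per 100,000 for the Coastal Zone: 192.26, 415.06, 1646.94, 2568.90, 5085.05.
For the Western Region: 123.20, 264.76, 1009.89, 2040.00, 3092.68.
Combined standard total = 3,284,300; weights = 0.1864, 0.1639, 0.2463, 0.2108, 0.1926.
The Coastal Zone: 0.1864×192.26 + 0.1639×415.06 + 0.2463×1646.94 + 0.2108×2568.90 + 0.1926×5085.05 = 2030.4143 per 100,000.
The Western Region: 0.1864×123.20 + 0.1639×264.76 + 0.2463×1009.89 + 0.2108×2040.00 + 0.1926×3092.68 = 1340.7875 per 100,000.
Difference = 2030.4143 − 1340.7875 = 689.6269.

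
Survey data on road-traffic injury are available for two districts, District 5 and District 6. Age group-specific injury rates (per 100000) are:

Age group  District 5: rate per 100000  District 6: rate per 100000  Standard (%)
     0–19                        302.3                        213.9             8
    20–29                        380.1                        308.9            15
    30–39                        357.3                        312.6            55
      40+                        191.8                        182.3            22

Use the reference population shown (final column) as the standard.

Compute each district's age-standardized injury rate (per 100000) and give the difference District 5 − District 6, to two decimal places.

Standard weights: 0.08, 0.15, 0.55, 0.22.
District 5: 0.0800×302.3 + 0.1500×380.1 + 0.5500×357.3 + 0.2200×191.8 = 319.9100 per 100000.
District 6: 0.0800×213.9 + 0.1500×308.9 + 0.5500×312.6 + 0.2200×182.3 = 275.4830 per 100000.
Difference = 319.9100 − 275.4830 = 44.4270.

44.43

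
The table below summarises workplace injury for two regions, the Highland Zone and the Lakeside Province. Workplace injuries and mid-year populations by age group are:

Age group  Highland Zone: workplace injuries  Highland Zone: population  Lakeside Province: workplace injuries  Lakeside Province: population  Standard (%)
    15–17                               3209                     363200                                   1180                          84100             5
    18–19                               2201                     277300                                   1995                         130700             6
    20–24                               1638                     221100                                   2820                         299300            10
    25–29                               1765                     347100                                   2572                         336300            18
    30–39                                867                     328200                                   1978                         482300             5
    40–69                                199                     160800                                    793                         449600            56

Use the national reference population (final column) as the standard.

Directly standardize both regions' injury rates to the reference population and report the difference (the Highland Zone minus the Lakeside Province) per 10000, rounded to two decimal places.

Age-specific rates per 10000 for the Highland Zone: 88.35, 79.37, 74.08, 50.85, 26.42, 12.38.
For the Lakeside Province: 140.31, 152.64, 94.22, 76.48, 41.01, 17.64.
Standard weights: 0.05, 0.06, 0.10, 0.18, 0.05, 0.56.
The Highland Zone: 0.0500×88.35 + 0.0600×79.37 + 0.1000×74.08 + 0.1800×50.85 + 0.0500×26.42 + 0.5600×12.38 = 33.9926 per 10000.
The Lakeside Province: 0.0500×140.31 + 0.0600×152.64 + 0.1000×94.22 + 0.1800×76.48 + 0.0500×41.01 + 0.5600×17.64 = 51.2899 per 10000.
Difference = 33.9926 − 51.2899 = -17.2973.

-17.30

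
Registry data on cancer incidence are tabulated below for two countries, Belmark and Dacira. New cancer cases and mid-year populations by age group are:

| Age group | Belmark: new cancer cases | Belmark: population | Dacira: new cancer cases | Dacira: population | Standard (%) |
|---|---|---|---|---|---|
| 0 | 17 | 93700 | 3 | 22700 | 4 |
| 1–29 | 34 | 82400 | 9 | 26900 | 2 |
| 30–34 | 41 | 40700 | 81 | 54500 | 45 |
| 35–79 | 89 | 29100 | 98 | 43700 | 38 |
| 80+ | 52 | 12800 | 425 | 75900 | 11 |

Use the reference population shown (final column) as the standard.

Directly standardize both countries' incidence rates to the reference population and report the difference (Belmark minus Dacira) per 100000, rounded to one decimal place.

-7.1

Age-specific rates per 100000 for Belmark: 18.14, 41.26, 100.74, 305.84, 406.25.
For Dacira: 13.22, 33.46, 148.62, 224.26, 559.95.
Standard weights: 0.04, 0.02, 0.45, 0.38, 0.11.
Belmark: 0.0400×18.14 + 0.0200×41.26 + 0.4500×100.74 + 0.3800×305.84 + 0.1100×406.25 = 207.7901 per 100000.
Dacira: 0.0400×13.22 + 0.0200×33.46 + 0.4500×148.62 + 0.3800×224.26 + 0.1100×559.95 = 214.8901 per 100000.
Difference = 207.7901 − 214.8901 = -7.1000.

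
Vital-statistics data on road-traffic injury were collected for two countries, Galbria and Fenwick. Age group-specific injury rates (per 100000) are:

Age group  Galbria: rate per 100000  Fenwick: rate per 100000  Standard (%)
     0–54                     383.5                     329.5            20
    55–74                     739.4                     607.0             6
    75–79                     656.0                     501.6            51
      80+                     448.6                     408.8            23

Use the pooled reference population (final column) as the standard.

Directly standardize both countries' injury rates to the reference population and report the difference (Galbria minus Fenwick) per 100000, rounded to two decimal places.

Standard weights: 0.20, 0.06, 0.51, 0.23.
Galbria: 0.2000×383.5 + 0.0600×739.4 + 0.5100×656.0 + 0.2300×448.6 = 558.8020 per 100000.
Fenwick: 0.2000×329.5 + 0.0600×607.0 + 0.5100×501.6 + 0.2300×408.8 = 452.1600 per 100000.
Difference = 558.8020 − 452.1600 = 106.6420.

106.64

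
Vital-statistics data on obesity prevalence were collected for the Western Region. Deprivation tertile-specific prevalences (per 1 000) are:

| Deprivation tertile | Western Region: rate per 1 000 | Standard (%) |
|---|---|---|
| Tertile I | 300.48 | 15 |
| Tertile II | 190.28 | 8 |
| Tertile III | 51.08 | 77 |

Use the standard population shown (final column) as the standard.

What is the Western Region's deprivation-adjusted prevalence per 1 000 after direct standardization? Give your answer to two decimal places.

99.63

Standard weights: 0.15, 0.08, 0.77.
Standardized rate: 0.1500×300.48 + 0.0800×190.28 + 0.7700×51.08 = 99.6260 per 1 000.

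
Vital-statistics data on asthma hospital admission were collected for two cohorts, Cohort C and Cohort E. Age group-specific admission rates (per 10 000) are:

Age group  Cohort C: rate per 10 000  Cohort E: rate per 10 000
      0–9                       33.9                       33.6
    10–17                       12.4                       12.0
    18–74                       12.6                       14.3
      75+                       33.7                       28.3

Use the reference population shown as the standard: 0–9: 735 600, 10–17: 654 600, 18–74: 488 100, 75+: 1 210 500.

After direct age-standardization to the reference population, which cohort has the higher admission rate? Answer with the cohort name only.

Standard total = 3 088 800; weights = 0.2382, 0.2119, 0.1580, 0.3919.
Cohort C: 0.2382×33.9 + 0.2119×12.4 + 0.1580×12.6 + 0.3919×33.7 = 25.8993 per 10 000.
Cohort E: 0.2382×33.6 + 0.2119×12.0 + 0.1580×14.3 + 0.3919×28.3 = 23.8955 per 10 000.

Cohort C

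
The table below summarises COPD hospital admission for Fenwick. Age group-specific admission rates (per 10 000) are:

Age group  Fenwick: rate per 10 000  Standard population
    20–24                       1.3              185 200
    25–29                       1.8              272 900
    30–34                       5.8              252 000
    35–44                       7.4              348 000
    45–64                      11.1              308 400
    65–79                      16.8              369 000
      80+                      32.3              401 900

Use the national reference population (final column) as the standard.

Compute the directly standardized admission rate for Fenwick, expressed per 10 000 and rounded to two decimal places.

12.81

Standard total = 2 137 400; weights = 0.0866, 0.1277, 0.1179, 0.1628, 0.1443, 0.1726, 0.1880.
Standardized rate: 0.0866×1.3 + 0.1277×1.8 + 0.1179×5.8 + 0.1628×7.4 + 0.1443×11.1 + 0.1726×16.8 + 0.1880×32.3 = 12.8065 per 10 000.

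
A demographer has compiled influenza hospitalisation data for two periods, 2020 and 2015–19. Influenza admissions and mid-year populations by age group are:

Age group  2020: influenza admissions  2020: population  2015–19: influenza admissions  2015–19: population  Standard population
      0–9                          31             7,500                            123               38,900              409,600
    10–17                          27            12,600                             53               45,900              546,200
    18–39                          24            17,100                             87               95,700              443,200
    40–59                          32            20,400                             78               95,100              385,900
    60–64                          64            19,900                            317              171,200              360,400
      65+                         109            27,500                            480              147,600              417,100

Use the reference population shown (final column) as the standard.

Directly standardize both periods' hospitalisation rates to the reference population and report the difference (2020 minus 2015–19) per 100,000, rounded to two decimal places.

87.19

Age-specific rates per 100,000 for 2020: 413.33, 214.29, 140.35, 156.86, 321.61, 396.36.
For 2015–19: 316.20, 115.47, 90.91, 82.02, 185.16, 325.20.
Standard total = 2,562,400; weights = 0.1599, 0.2132, 0.1730, 0.1506, 0.1406, 0.1628.
2020: 0.1599×413.33 + 0.2132×214.29 + 0.1730×140.35 + 0.1506×156.86 + 0.1406×321.61 + 0.1628×396.36 = 269.4005 per 100,000.
2015–19: 0.1599×316.20 + 0.2132×115.47 + 0.1730×90.91 + 0.1506×82.02 + 0.1406×185.16 + 0.1628×325.20 = 182.2119 per 100,000.
Difference = 269.4005 − 182.2119 = 87.1886.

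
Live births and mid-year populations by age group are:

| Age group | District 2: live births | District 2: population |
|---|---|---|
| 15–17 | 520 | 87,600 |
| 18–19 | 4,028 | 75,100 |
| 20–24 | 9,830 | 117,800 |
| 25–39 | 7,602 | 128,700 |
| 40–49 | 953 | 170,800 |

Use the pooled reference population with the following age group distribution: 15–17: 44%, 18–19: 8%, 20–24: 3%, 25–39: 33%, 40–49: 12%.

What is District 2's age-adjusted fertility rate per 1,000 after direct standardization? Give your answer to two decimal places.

Age-specific rates per 1,000 for District 2: 5.936, 53.635, 83.447, 59.068, 5.580.
Standard weights: 0.44, 0.08, 0.03, 0.33, 0.12.
Standardized rate: 0.4400×5.936 + 0.0800×53.635 + 0.0300×83.447 + 0.3300×59.068 + 0.1200×5.580 = 29.5679 per 1,000.

29.57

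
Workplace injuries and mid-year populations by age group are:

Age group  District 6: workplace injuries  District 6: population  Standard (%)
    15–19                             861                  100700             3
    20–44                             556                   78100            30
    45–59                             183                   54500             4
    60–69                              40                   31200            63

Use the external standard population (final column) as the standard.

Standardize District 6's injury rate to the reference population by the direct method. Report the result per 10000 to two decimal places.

33.34

Age-specific rates per 10000 for District 6: 85.50, 71.19, 33.58, 12.82.
Standard weights: 0.03, 0.30, 0.04, 0.63.
Standardized rate: 0.0300×85.50 + 0.3000×71.19 + 0.0400×33.58 + 0.6300×12.82 = 33.3423 per 10000.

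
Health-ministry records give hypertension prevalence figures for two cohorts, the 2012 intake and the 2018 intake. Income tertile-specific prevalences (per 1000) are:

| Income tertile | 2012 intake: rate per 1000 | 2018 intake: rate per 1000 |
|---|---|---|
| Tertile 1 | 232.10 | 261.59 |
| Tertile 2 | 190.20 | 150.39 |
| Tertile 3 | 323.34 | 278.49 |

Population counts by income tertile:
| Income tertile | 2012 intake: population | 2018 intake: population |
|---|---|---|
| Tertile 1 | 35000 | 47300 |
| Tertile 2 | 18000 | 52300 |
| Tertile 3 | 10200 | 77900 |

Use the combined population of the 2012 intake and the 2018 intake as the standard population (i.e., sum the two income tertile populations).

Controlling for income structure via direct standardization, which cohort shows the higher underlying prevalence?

2012 intake

Combined standard total = 240700; weights = 0.3419, 0.2921, 0.3660.
The 2012 intake: 0.3419×232.10 + 0.2921×190.20 + 0.3660×323.34 = 253.2578 per 1000.
The 2018 intake: 0.3419×261.59 + 0.2921×150.39 + 0.3660×278.49 = 235.2981 per 1000.
The crude rates (234.89 vs 236.24) would put the 2018 intake higher, but that reflects its income composition; once standardized to a common income structure, the 2012 intake has the higher underlying rate.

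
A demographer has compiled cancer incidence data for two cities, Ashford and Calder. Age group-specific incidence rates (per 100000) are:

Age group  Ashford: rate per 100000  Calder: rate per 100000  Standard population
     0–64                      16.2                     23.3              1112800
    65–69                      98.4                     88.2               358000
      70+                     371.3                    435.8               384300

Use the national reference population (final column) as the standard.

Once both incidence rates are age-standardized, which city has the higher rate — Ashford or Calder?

Calder

Standard total = 1855100; weights = 0.5999, 0.1930, 0.2072.
Ashford: 0.5999×16.2 + 0.1930×98.4 + 0.2072×371.3 = 105.6251 per 100000.
Calder: 0.5999×23.3 + 0.1930×88.2 + 0.2072×435.8 = 121.2774 per 100000.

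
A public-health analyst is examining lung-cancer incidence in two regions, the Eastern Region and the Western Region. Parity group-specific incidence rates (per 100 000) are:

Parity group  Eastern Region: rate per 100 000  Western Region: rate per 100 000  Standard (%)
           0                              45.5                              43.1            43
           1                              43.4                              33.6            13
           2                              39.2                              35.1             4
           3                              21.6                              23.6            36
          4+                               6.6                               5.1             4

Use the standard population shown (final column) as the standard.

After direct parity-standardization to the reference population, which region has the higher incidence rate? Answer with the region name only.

Standard weights: 0.43, 0.13, 0.04, 0.36, 0.04.
The Eastern Region: 0.4300×45.5 + 0.1300×43.4 + 0.0400×39.2 + 0.3600×21.6 + 0.0400×6.6 = 34.8150 per 100 000.
The Western Region: 0.4300×43.1 + 0.1300×33.6 + 0.0400×35.1 + 0.3600×23.6 + 0.0400×5.1 = 33.0050 per 100 000.

Eastern Region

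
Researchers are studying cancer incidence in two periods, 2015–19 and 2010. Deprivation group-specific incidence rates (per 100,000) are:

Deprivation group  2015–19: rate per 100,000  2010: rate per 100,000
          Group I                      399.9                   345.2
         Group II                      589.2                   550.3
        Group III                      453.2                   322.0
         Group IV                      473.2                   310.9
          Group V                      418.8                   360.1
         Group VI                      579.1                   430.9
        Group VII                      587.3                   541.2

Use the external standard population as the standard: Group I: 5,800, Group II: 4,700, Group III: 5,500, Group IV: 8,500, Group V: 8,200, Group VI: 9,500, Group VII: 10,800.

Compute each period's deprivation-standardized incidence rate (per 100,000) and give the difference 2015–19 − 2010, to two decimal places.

Standard total = 53,000; weights = 0.1094, 0.0887, 0.1038, 0.1604, 0.1547, 0.1792, 0.2038.
2015–19: 0.1094×399.9 + 0.0887×589.2 + 0.1038×453.2 + 0.1604×473.2 + 0.1547×418.8 + 0.1792×579.1 + 0.2038×587.3 = 507.2058 per 100,000.
2010: 0.1094×345.2 + 0.0887×550.3 + 0.1038×322.0 + 0.1604×310.9 + 0.1547×360.1 + 0.1792×430.9 + 0.2038×541.2 = 413.0858 per 100,000.
Difference = 507.2058 − 413.0858 = 94.1200.

94.12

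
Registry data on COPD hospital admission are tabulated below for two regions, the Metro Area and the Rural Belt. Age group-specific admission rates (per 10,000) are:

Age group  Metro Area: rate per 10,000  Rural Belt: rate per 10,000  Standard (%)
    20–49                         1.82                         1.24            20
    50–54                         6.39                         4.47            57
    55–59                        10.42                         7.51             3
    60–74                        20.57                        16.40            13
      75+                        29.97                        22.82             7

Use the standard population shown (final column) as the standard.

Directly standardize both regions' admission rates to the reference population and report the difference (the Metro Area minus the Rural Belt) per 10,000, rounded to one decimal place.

2.3

Standard weights: 0.20, 0.57, 0.03, 0.13, 0.07.
The Metro Area: 0.2000×1.82 + 0.5700×6.39 + 0.0300×10.42 + 0.1300×20.57 + 0.0700×29.97 = 9.0909 per 10,000.
The Rural Belt: 0.2000×1.24 + 0.5700×4.47 + 0.0300×7.51 + 0.1300×16.40 + 0.0700×22.82 = 6.7506 per 10,000.
Difference = 9.0909 − 6.7506 = 2.3403.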